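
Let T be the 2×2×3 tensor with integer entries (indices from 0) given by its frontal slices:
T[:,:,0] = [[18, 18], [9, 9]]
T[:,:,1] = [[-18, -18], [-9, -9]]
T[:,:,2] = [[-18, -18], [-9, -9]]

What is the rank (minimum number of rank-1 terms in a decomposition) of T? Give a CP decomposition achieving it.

rank(T) = 1

Lower bound: T ≠ 0 (e.g. T[0,0,0] = 18), so rank(T) ≥ 1.
Upper bound: if T = a ⊗ b ⊗ c then every fibre of T is a multiple of the corresponding factor, so read the factors off the fibres through the nonzero entry T[0,0,0] = 18.
The mode-1 fibre T[:,0,0] = [18, 9] gives a = [2, 1] (primitive direction); the mode-2 fibre T[0,:,0] = [18, 18] gives b = [1, 1]; then c[k] = T[0,0,k] / (a[0]·b[0]) = [18, -18, -18] / 2 = [9, -9, -9].
Expanding [2, 1] ⊗ [1, 1] ⊗ [9, -9, -9] reproduces all 12 entries of T, so T = [2, 1] ⊗ [1, 1] ⊗ [9, -9, -9] and rank(T) ≤ 1.
These bounds meet, so rank(T) = 1.
Check entry T[1,1,1] = -9: (1)·(1)·(-9) = -9.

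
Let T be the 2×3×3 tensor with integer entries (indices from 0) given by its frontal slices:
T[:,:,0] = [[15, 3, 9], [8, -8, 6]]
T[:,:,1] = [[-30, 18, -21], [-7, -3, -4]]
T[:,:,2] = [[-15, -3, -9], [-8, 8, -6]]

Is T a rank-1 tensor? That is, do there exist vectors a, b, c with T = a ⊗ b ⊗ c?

The mode-1 unfolding of T (rows indexed by i, columns by (j,k) = (0,0), (0,1), (0,2), (1,0), (1,1), (1,2), (2,0), (2,1), (2,2)) is [[15, -30, -15, 3, 18, -3, 9, -21, -9], [8, -7, -8, -8, -3, 8, 6, -4, -6]].
There the 2×2 minor on rows i ∈ {0, 1}, columns (j,k) ∈ {(0,0), (0,1)} is det [[15, -30], [8, -7]] = 135 ≠ 0, so this unfolding has rank ≥ 2; CP rank is at least every unfolding rank, so rank(T) ≥ 2.
In particular rank(T) ≥ 2 > 1, so T is not rank-1.

No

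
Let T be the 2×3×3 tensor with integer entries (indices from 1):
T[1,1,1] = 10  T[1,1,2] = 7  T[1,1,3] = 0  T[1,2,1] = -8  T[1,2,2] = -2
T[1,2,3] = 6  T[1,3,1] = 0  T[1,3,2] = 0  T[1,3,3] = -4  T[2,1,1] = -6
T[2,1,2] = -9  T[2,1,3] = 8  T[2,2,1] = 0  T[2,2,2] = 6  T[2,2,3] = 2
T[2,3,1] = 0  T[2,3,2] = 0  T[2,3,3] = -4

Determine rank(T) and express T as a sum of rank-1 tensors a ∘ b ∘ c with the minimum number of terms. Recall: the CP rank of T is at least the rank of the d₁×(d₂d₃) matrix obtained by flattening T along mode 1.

Lower bound: in the mode-2 unfolding of T (rows indexed by j, columns by (i,k)) the 3×3 minor on rows j ∈ {1, 2, 3}, columns (i,k) ∈ {(1,1), (1,2), (1,3)} is det [[10, 7, 0], [-8, -2, 6], [0, 0, -4]] = -144 ≠ 0, so that unfolding has rank ≥ 3 and hence rank(T) ≥ 3 (CP rank is at least every unfolding rank, though it can be larger).
Upper bound: T is a sum of 3 rank-1 terms, T = [1, -1] ∘ [2, -1, 0] ∘ [4, 4, -2] + [1, 1] ∘ [1, -2, 0] ∘ [2, -1, 0] + [1, 1] ∘ [1, 1, -1] ∘ [0, 0, 4] (one valid choice — decompositions are not unique — normalised so each a, b is primitive with positive first nonzero entry; check it by expanding all entries), so rank(T) ≤ 3.
These bounds meet, so rank(T) = 3.

rank(T) = 3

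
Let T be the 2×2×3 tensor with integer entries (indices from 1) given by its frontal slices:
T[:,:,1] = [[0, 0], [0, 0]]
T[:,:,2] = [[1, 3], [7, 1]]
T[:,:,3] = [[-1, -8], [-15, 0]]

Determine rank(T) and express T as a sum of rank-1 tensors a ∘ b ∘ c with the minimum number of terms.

rank(T) = 2

Lower bound: the mode-3 unfolding of T (rows indexed by k, columns by (i,j) = (1,1), (1,2), (2,1), (2,2)) is [[0, 0, 0, 0], [1, 3, 7, 1], [-1, -8, -15, 0]].
There the 2×2 minor on rows k ∈ {2, 3}, columns (i,j) ∈ {(1,1), (1,2)} is det [[1, 3], [-1, -8]] = -5 ≠ 0, so this unfolding has rank ≥ 2; CP rank is at least every unfolding rank, so rank(T) ≥ 2. (Unfolding ranks only ever bound the CP rank from below — rank(T) can be strictly larger than all of them — so the matching upper bound has to come from an explicit 2-term decomposition.)
Upper bound — finding two terms. Write S_k = T[:,:,k] for the frontal slices: S₁ = [[0, 0], [0, 0]], S₂ = [[1, 3], [7, 1]], S₃ = [[-1, -8], [-15, 0]].
If T = a₁ ∘ b₁ ∘ c₁ + a₂ ∘ b₂ ∘ c₂ then each S_k = c₁[k]·a₁b₁ᵀ + c₂[k]·a₂b₂ᵀ. S₂ and S₃ are linearly independent, so a₁b₁ᵀ and a₂b₂ᵀ must span the same plane of matrices: they are the rank-1 matrices of the form x·S₂ + y·S₃.
det(x·S₂ + y·S₃) is −20·x² + 100·xy − 120·y² = (-20)·(x − 3·y)(x − 2·y), vanishing at (x:y) = (3:1) and (2:1).
M₁ = 3·S₂ + S₃ = [[2, 1], [6, 3]] = [1, 3][2, 1]ᵀ and M₂ = 2·S₂ + S₃ = [[1, -2], [-1, 2]] = [1, -1][1, -2]ᵀ, so take a₁ = [1, 3], b₁ = [2, 1], a₂ = [1, -1], b₂ = [1, -2].
Each slice is an integer combination of E₁ = a₁b₁ᵀ and E₂ = a₂b₂ᵀ: S₁ = 0, S₂ = E₁ − E₂, S₃ = −2·E₁ + 3·E₂; reading off coefficients, c₁ = [0, 1, -2] and c₂ = [0, -1, 3].
Hence T = [1, 3] ∘ [2, 1] ∘ [0, 1, -2] + [1, -1] ∘ [1, -2] ∘ [0, -1, 3], so rank(T) ≤ 2.
These bounds meet, so rank(T) = 2.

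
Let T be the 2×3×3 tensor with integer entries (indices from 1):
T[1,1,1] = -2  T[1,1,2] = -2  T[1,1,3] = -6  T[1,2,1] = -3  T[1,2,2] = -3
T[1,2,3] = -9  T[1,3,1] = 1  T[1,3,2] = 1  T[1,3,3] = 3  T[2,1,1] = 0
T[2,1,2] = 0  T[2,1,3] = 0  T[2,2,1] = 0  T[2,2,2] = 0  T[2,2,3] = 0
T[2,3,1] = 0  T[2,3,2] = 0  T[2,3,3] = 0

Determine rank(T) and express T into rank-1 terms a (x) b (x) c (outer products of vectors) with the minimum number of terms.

rank(T) = 1

Lower bound: T ≠ 0 (e.g. T[1,1,1] = -2), so rank(T) ≥ 1.
Upper bound: the mode-1 fibre T[:,1,1] = [-2, 0] gives a = (1, 0) (primitive direction); the mode-2 fibre T[1,:,1] = [-2, -3, 1] gives b = (2, 3, -1); then c[k] = T[1,1,k] / (a[1]·b[1]) = [-2, -2, -6] / 2 = (-1, -1, -3).
Expanding (1, 0) (x) (2, 3, -1) (x) (-1, -1, -3) reproduces all 18 entries of T, so T = (1, 0) (x) (2, 3, -1) (x) (-1, -1, -3) and rank(T) ≤ 1.
These bounds meet, so rank(T) = 1.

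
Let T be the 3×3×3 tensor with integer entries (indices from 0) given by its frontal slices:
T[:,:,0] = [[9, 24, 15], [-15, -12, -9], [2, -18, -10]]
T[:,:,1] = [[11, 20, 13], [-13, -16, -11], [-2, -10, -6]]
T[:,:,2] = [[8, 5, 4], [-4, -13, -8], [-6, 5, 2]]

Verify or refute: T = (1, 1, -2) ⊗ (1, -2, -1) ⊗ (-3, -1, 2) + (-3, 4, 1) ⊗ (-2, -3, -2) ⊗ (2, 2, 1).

No

Reconstruct entry (1,0,0) from the claimed factors: Σₗ aₗ[1]bₗ[0]cₗ[0] = (1)·(1)·(-3) + (4)·(-2)·(2) = -19, but T[1,0,0] = -15. The claim is false.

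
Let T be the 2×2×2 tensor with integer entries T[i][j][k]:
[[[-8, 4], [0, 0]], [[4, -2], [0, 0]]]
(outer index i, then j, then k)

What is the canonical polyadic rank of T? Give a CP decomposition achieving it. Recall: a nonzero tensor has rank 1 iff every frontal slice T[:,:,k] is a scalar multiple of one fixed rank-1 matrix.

Lower bound: T ≠ 0 (e.g. T[0,0,0] = -8), so rank(T) ≥ 1.
Upper bound: if T = a ⊗ b ⊗ c then every fibre of T is a multiple of the corresponding factor, so read the factors off the fibres through the nonzero entry T[0,0,0] = -8.
The mode-1 fibre T[:,0,0] = [-8, 4] gives a = [2, -1] (primitive direction); the mode-2 fibre T[0,:,0] = [-8, 0] gives b = [1, 0]; then c[k] = T[0,0,k] / (a[0]·b[0]) = [-8, 4] / 2 = [-4, 2].
Expanding [2, -1] ⊗ [1, 0] ⊗ [-4, 2] reproduces all 8 entries of T, so T = [2, -1] ⊗ [1, 0] ⊗ [-4, 2] and rank(T) ≤ 1.
These bounds meet, so rank(T) = 1.
Check entry T[1,1,0] = 0: (-1)·(0)·(-4) = 0.

rank(T) = 1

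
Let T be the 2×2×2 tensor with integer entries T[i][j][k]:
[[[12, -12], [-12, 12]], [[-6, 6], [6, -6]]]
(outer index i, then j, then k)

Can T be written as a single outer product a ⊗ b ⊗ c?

If T = a ⊗ b ⊗ c then every fibre of T is a multiple of the corresponding factor, so read the factors off the fibres through the nonzero entry T[0,0,0] = 12.
The mode-1 fibre T[:,0,0] = [12, -6] gives a = [2, -1] (primitive direction); the mode-2 fibre T[0,:,0] = [12, -12] gives b = [1, -1]; then c[k] = T[0,0,k] / (a[0]·b[0]) = [12, -12] / 2 = [6, -6].
Expanding [2, -1] ⊗ [1, -1] ⊗ [6, -6] reproduces all 8 entries of T, so T = [2, -1] ⊗ [1, -1] ⊗ [6, -6] and rank(T) ≤ 1.
Equivalently every frontal slice T[:,:,k] is c[k] times the rank-1 matrix [2, -1] ⊗ [1, -1]. So T has rank 1 (it is nonzero).

Yes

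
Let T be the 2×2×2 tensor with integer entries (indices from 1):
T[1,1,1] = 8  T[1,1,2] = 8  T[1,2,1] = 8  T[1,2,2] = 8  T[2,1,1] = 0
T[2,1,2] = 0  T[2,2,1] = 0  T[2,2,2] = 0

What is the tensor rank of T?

Lower bound: T ≠ 0 (e.g. T[1,1,1] = 8), so rank(T) ≥ 1.
Upper bound: if T = a ⊗ b ⊗ c then every fibre of T is a multiple of the corresponding factor, so read the factors off the fibres through the nonzero entry T[1,1,1] = 8.
The mode-1 fibre T[:,1,1] = [8, 0] gives a = [1, 0] (primitive direction); the mode-2 fibre T[1,:,1] = [8, 8] gives b = [1, 1]; then c[k] = T[1,1,k] / (a[1]·b[1]) = [8, 8] / 1 = [8, 8].
Expanding [1, 0] ⊗ [1, 1] ⊗ [8, 8] reproduces all 8 entries of T, so T = [1, 0] ⊗ [1, 1] ⊗ [8, 8] and rank(T) ≤ 1.
These bounds meet, so rank(T) = 1.
Check entry T[1,2,2] = 8: (1)·(1)·(8) = 8.

1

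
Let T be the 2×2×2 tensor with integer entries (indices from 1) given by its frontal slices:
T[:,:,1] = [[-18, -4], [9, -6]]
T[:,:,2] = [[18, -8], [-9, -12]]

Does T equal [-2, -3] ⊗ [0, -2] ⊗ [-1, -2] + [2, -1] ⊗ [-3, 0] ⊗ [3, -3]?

Yes

Reconstruct entrywise from the claimed factors. For example, T[2,1,1] = 9 and Σₗ aₗ[2]bₗ[1]cₗ[1] = (-3)·(0)·(-1) + (-1)·(-3)·(3) = 9; checking all 8 entries, every one matches. The claim holds.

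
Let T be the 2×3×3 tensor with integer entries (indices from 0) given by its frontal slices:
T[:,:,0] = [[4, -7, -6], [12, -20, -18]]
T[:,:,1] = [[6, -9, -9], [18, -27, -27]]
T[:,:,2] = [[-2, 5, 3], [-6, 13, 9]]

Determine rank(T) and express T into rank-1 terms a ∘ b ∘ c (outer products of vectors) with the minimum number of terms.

Lower bound: in the mode-2 unfolding of T (rows indexed by j, columns by (i,k)) the 2×2 minor on rows j ∈ {0, 1}, columns (i,k) ∈ {(0,0), (0,1)} is det [[4, 6], [-7, -9]] = 6 ≠ 0, so that unfolding has rank ≥ 2 and hence rank(T) ≥ 2 (CP rank is at least every unfolding rank, though it can be larger).
Upper bound: with S_k = T[:,:,k], the two rank-1 terms a₁b₁ᵀ, a₂b₂ᵀ are the rank-1 members of the pencil x·S₀ + y·S₁.
The 2×2 minor of x·S₀ + y·S₁ on rows {0,1}, columns {0,1} is 4·x² + 6·xy = 2·(2·x + 3·y)(x), vanishing at (x:y) = (3:-2) and (0:1).
M₁ = 3·S₀ − 2·S₁ = [[0, -3, 0], [0, -6, 0]] = (-3)·(1, 2)(0, 1, 0)ᵀ and M₂ = S₁ = [[6, -9, -9], [18, -27, -27]] = 3·(1, 3)(2, -3, -3)ᵀ, so take a₁ = (1, 2), b₁ = (0, 1, 0), a₂ = (1, 3), b₂ = (2, -3, -3).
Each slice is an integer combination of E₁ = a₁b₁ᵀ and E₂ = a₂b₂ᵀ: S₀ = −E₁ + 2·E₂, S₁ = 3·E₂, S₂ = 2·E₁ − E₂; reading off coefficients, c₁ = (-1, 0, 2) and c₂ = (2, 3, -1).
Hence T = (1, 2) ∘ (0, 1, 0) ∘ (-1, 0, 2) + (1, 3) ∘ (2, -3, -3) ∘ (2, 3, -1), so rank(T) ≤ 2.
These bounds meet, so rank(T) = 2.

rank(T) = 2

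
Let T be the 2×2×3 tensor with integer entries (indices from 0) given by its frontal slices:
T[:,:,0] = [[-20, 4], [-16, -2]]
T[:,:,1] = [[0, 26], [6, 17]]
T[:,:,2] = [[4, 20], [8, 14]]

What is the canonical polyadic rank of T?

Lower bound: the mode-1 unfolding of T (rows indexed by i, columns by (j,k) = (0,0), (0,1), (0,2), (1,0), (1,1), (1,2)) is [[-20, 0, 4, 4, 26, 20], [-16, 6, 8, -2, 17, 14]].
There the 2×2 minor on rows i ∈ {0, 1}, columns (j,k) ∈ {(0,0), (0,1)} is det [[-20, 0], [-16, 6]] = -120 ≠ 0, so this unfolding has rank ≥ 2; CP rank is at least every unfolding rank, so rank(T) ≥ 2. (Unfolding ranks only ever bound the CP rank from below — rank(T) can be strictly larger than all of them — so the matching upper bound has to come from an explicit 2-term decomposition.)
Upper bound — finding two terms. Write S_k = T[:,:,k] for the frontal slices: S₀ = [[-20, 4], [-16, -2]], S₁ = [[0, 26], [6, 17]], S₂ = [[4, 20], [8, 14]].
If T = a₁ ⊗ b₁ ⊗ c₁ + a₂ ⊗ b₂ ⊗ c₂ then each S_k = c₁[k]·a₁b₁ᵀ + c₂[k]·a₂b₂ᵀ. S₀ and S₁ are linearly independent, so a₁b₁ᵀ and a₂b₂ᵀ must span the same plane of matrices: they are the rank-1 matrices of the form x·S₀ + y·S₁.
det(x·S₀ + y·S₁) is 104·x² + 52·xy − 156·y² = 52·(2·x + 3·y)(x − y), vanishing at (x:y) = (3:-2) and (1:1).
M₁ = 3·S₀ − 2·S₁ = [[-60, -40], [-60, -40]] = (-20)·[1, 1][3, 2]ᵀ and M₂ = S₀ + S₁ = [[-20, 30], [-10, 15]] = (-5)·[2, 1][2, -3]ᵀ, so take a₁ = [1, 1], b₁ = [3, 2], a₂ = [2, 1], b₂ = [2, -3].
Each slice is an integer combination of E₁ = a₁b₁ᵀ and E₂ = a₂b₂ᵀ: S₀ = −4·E₁ − 2·E₂, S₁ = 4·E₁ − 3·E₂, S₂ = 4·E₁ − 2·E₂; reading off coefficients, c₁ = [-4, 4, 4] and c₂ = [-2, -3, -2].
Hence T = [1, 1] ⊗ [3, 2] ⊗ [-4, 4, 4] + [2, 1] ⊗ [2, -3] ⊗ [-2, -3, -2], so rank(T) ≤ 2.
These bounds meet, so rank(T) = 2.

2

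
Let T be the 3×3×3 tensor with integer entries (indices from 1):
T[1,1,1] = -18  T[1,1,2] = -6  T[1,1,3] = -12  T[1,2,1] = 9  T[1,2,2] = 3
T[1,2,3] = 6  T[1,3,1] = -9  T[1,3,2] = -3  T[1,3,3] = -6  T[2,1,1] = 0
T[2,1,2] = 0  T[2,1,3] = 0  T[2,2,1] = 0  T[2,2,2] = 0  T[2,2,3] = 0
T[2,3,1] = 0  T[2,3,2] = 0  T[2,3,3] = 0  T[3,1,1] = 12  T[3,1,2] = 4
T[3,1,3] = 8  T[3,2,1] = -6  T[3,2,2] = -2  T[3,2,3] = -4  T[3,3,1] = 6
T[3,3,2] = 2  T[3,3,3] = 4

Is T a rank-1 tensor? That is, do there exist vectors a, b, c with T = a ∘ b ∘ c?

The mode-1 fibre T[:,1,1] = [-18, 0, 12] gives a = (3, 0, -2) (primitive direction); the mode-2 fibre T[1,:,1] = [-18, 9, -9] gives b = (2, -1, 1); then c[k] = T[1,1,k] / (a[1]·b[1]) = [-18, -6, -12] / 6 = (-3, -1, -2).
Expanding (3, 0, -2) ∘ (2, -1, 1) ∘ (-3, -1, -2) reproduces all 27 entries of T, so T = (3, 0, -2) ∘ (2, -1, 1) ∘ (-3, -1, -2) and rank(T) ≤ 1.
Equivalently every frontal slice T[:,:,k] is c[k] times the rank-1 matrix (3, 0, -2) ∘ (2, -1, 1). So T has rank 1 (it is nonzero).

Yes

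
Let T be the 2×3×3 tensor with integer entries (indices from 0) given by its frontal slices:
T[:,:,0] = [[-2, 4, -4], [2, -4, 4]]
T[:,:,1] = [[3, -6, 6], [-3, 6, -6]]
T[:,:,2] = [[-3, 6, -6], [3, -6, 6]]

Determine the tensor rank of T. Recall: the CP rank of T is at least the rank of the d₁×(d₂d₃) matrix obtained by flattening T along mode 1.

Lower bound: T ≠ 0 (e.g. T[0,0,0] = -2), so rank(T) ≥ 1.
Upper bound: the mode-1 fibre T[:,0,0] = [-2, 2] gives a = [1, -1] (primitive direction); the mode-2 fibre T[0,:,0] = [-2, 4, -4] gives b = [1, -2, 2]; then c[k] = T[0,0,k] / (a[0]·b[0]) = [-2, 3, -3] / 1 = [-2, 3, -3].
Expanding [1, -1] (x) [1, -2, 2] (x) [-2, 3, -3] reproduces all 18 entries of T, so T = [1, -1] (x) [1, -2, 2] (x) [-2, 3, -3] and rank(T) ≤ 1.
These bounds meet, so rank(T) = 1.

1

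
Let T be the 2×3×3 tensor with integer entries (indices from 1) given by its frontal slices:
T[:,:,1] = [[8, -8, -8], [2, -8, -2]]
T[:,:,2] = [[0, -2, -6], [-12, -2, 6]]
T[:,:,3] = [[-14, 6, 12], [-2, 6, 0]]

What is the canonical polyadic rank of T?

3

Lower bound: in the mode-3 unfolding of T (rows indexed by k, columns by (i,j)) the 3×3 minor on rows k ∈ {1, 2, 3}, columns (i,j) ∈ {(1,1), (1,2), (1,3)} is det [[8, -8, -8], [0, -2, -6], [-14, 6, 12]] = -352 ≠ 0, so that unfolding has rank ≥ 3 and hence rank(T) ≥ 3 (CP rank is at least every unfolding rank, though it can be larger).
Upper bound: T is a sum of 3 rank-1 terms, T = [1, 1] ⊗ [1, 1, 0] ⊗ [-4, -4, 2] + [1, 1] ⊗ [2, -1, -1] ⊗ [4, -2, -4] + [2, -1] ⊗ [1, 0, -1] ⊗ [2, 4, -4] (written with every a and b primitive with positive leading entry and the scale carried by c; CP decompositions are not unique, and this one is verified by expanding entrywise), so rank(T) ≤ 3.
These bounds meet, so rank(T) = 3.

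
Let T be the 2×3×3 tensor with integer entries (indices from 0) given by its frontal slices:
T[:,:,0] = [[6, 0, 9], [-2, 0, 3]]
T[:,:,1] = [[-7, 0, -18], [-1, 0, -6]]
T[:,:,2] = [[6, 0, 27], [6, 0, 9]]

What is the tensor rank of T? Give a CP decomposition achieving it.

Lower bound: the mode-1 unfolding of T (rows indexed by i, columns by (j,k) = (0,0), (0,1), (0,2), (1,0), (1,1), (1,2), (2,0), (2,1), (2,2)) is [[6, -7, 6, 0, 0, 0, 9, -18, 27], [-2, -1, 6, 0, 0, 0, 3, -6, 9]].
There the 2×2 minor on rows i ∈ {0, 1}, columns (j,k) ∈ {(0,0), (0,1)} is det [[6, -7], [-2, -1]] = -20 ≠ 0, so this unfolding has rank ≥ 2; CP rank is at least every unfolding rank, so rank(T) ≥ 2. (This is only a lower bound: in general the CP rank may exceed every unfolding rank, so we still need to exhibit 2 rank-1 terms summing to T.)
Upper bound — finding two terms. Write S_k = T[:,:,k] for the frontal slices: S₀ = [[6, 0, 9], [-2, 0, 3]], S₁ = [[-7, 0, -18], [-1, 0, -6]], S₂ = [[6, 0, 27], [6, 0, 9]].
If T = a₁ ⊗ b₁ ⊗ c₁ + a₂ ⊗ b₂ ⊗ c₂ then each S_k = c₁[k]·a₁b₁ᵀ + c₂[k]·a₂b₂ᵀ. S₀ and S₁ are linearly independent, so a₁b₁ᵀ and a₂b₂ᵀ must span the same plane of matrices: they are the rank-1 matrices of the form x·S₀ + y·S₁.
The 2×2 minor of x·S₀ + y·S₁ on rows {0,1}, columns {0,2} is 36·x² − 84·xy + 24·y² = 12·(x − 2·y)(3·x − y), vanishing at (x:y) = (2:1) and (1:3).
M₁ = 2·S₀ + S₁ = [[5, 0, 0], [-5, 0, 0]] = 5·[1, -1][1, 0, 0]ᵀ and M₂ = S₀ + 3·S₁ = [[-15, 0, -45], [-5, 0, -15]] = (-5)·[3, 1][1, 0, 3]ᵀ, so take a₁ = [1, -1], b₁ = [1, 0, 0], a₂ = [3, 1], b₂ = [1, 0, 3].
Each slice is an integer combination of E₁ = a₁b₁ᵀ and E₂ = a₂b₂ᵀ: S₀ = 3·E₁ + E₂, S₁ = −E₁ − 2·E₂, S₂ = −3·E₁ + 3·E₂; reading off coefficients, c₁ = [3, -1, -3] and c₂ = [1, -2, 3].
Hence T = [1, -1] ⊗ [1, 0, 0] ⊗ [3, -1, -3] + [3, 1] ⊗ [1, 0, 3] ⊗ [1, -2, 3], so rank(T) ≤ 2.
These bounds meet, so rank(T) = 2.

rank(T) = 2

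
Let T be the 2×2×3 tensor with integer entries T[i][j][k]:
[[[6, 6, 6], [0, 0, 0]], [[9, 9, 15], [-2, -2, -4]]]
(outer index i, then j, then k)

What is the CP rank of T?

2

Lower bound: in the mode-2 unfolding of T (rows indexed by j, columns by (i,k)) the 2×2 minor on rows j ∈ {0, 1}, columns (i,k) ∈ {(0,0), (1,0)} is det [[6, 9], [0, -2]] = -12 ≠ 0, so that unfolding has rank ≥ 2 and hence rank(T) ≥ 2 (CP rank is at least every unfolding rank, though it can be larger).
Upper bound: with S_k = T[:,:,k], the two rank-1 terms a₁b₁ᵀ, a₂b₂ᵀ are the rank-1 members of the pencil x·S₀ + y·S₂.
det(x·S₀ + y·S₂) is −12·x² − 36·xy − 24·y² = (-12)·(x + 2·y)(x + y), vanishing at (x:y) = (2:-1) and (1:-1).
M₁ = 2·S₀ − S₂ = [[6, 0], [3, 0]] = 3·(2, 1)(1, 0)ᵀ and M₂ = S₀ − S₂ = [[0, 0], [-6, 2]] = (-2)·(0, 1)(3, -1)ᵀ, so take a₁ = (2, 1), b₁ = (1, 0), a₂ = (0, 1), b₂ = (3, -1).
Each slice is an integer combination of E₁ = a₁b₁ᵀ and E₂ = a₂b₂ᵀ: S₀ = 3·E₁ + 2·E₂, S₁ = 3·E₁ + 2·E₂, S₂ = 3·E₁ + 4·E₂; reading off coefficients, c₁ = (3, 3, 3) and c₂ = (2, 2, 4).
Hence T = (2, 1) ∘ (1, 0) ∘ (3, 3, 3) + (0, 1) ∘ (3, -1) ∘ (2, 2, 4), so rank(T) ≤ 2.
These bounds meet, so rank(T) = 2.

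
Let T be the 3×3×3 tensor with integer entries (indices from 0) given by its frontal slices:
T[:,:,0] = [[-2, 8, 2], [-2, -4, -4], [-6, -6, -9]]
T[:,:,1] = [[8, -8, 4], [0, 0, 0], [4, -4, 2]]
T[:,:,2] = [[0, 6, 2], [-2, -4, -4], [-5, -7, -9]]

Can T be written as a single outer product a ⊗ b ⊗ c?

No

The mode-2 unfolding of T (rows indexed by j, columns by (i,k) = (0,0), (0,1), (0,2), (1,0), (1,1), (1,2), (2,0), (2,1), (2,2)) is [[-2, 8, 0, -2, 0, -2, -6, 4, -5], [8, -8, 6, -4, 0, -4, -6, -4, -7], [2, 4, 2, -4, 0, -4, -9, 2, -9]].
There the 3×3 minor on rows j ∈ {0, 1, 2}, columns (i,k) ∈ {(0,0), (0,1), (0,2)} is det [[-2, 8, 0], [8, -8, 6], [2, 4, 2]] = 48 ≠ 0, so this unfolding has rank ≥ 3; CP rank is at least every unfolding rank, so rank(T) ≥ 3.
In particular rank(T) ≥ 3 > 1, so T is not rank-1.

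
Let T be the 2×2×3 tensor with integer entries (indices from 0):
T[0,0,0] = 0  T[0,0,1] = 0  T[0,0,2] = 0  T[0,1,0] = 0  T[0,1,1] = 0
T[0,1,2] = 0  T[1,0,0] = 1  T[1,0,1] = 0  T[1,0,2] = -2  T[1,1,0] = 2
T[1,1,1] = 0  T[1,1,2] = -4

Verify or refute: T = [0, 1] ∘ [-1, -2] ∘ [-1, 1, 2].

No

Reconstruct entry (1,0,1) from the claimed factors: Σₗ aₗ[1]bₗ[0]cₗ[1] = (1)·(-1)·(1) = -1, but T[1,0,1] = 0. The claim is false.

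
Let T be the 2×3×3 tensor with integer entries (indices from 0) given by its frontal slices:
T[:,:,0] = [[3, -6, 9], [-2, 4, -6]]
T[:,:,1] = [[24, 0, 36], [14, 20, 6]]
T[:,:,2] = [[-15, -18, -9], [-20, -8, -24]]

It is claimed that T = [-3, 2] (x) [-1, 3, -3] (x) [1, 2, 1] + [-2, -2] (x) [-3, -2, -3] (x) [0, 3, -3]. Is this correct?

No

Reconstruct entry (0,1,0) from the claimed factors: Σₗ aₗ[0]bₗ[1]cₗ[0] = (-3)·(3)·(1) + (-2)·(-2)·(0) = -9, but T[0,1,0] = -6. The claim is false.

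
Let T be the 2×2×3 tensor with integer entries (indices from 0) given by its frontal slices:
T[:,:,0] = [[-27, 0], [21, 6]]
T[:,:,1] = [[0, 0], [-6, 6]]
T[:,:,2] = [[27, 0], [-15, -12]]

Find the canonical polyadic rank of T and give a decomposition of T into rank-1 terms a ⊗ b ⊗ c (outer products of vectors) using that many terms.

rank(T) = 2

Lower bound: the mode-2 unfolding of T (rows indexed by j, columns by (i,k) = (0,0), (0,1), (0,2), (1,0), (1,1), (1,2)) is [[-27, 0, 27, 21, -6, -15], [0, 0, 0, 6, 6, -12]].
There the 2×2 minor on rows j ∈ {0, 1}, columns (i,k) ∈ {(0,0), (1,0)} is det [[-27, 21], [0, 6]] = -162 ≠ 0, so this unfolding has rank ≥ 2; CP rank is at least every unfolding rank, so rank(T) ≥ 2. (This is only a lower bound: in general the CP rank may exceed every unfolding rank, so we still need to exhibit 2 rank-1 terms summing to T.)
Upper bound — finding two terms. Write S_k = T[:,:,k] for the frontal slices: S₀ = [[-27, 0], [21, 6]], S₁ = [[0, 0], [-6, 6]], S₂ = [[27, 0], [-15, -12]].
If T = a₁ ⊗ b₁ ⊗ c₁ + a₂ ⊗ b₂ ⊗ c₂ then each S_k = c₁[k]·a₁b₁ᵀ + c₂[k]·a₂b₂ᵀ. S₀ and S₁ are linearly independent, so a₁b₁ᵀ and a₂b₂ᵀ must span the same plane of matrices: they are the rank-1 matrices of the form x·S₀ + y·S₁.
det(x·S₀ + y·S₁) is −162·x² − 162·xy = (-162)·(x + y)(x), vanishing at (x:y) = (1:-1) and (0:1).
M₁ = S₀ − S₁ = [[-27, 0], [27, 0]] = (-27)·[1, -1][1, 0]ᵀ and M₂ = S₁ = [[0, 0], [-6, 6]] = (-6)·[0, 1][1, -1]ᵀ, so take a₁ = [1, -1], b₁ = [1, 0], a₂ = [0, 1], b₂ = [1, -1].
Each slice is an integer combination of E₁ = a₁b₁ᵀ and E₂ = a₂b₂ᵀ: S₀ = −27·E₁ − 6·E₂, S₁ = −6·E₂, S₂ = 27·E₁ + 12·E₂; reading off coefficients, c₁ = [-27, 0, 27] and c₂ = [-6, -6, 12].
Hence T = [1, -1] ⊗ [1, 0] ⊗ [-27, 0, 27] + [0, 1] ⊗ [1, -1] ⊗ [-6, -6, 12], so rank(T) ≤ 2.
These bounds meet, so rank(T) = 2.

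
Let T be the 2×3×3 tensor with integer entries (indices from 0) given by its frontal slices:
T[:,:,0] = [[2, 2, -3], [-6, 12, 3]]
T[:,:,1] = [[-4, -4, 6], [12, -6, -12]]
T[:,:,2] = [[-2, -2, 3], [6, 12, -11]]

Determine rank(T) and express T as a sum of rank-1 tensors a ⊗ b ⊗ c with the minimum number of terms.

rank(T) = 2

Lower bound: the mode-2 unfolding of T (rows indexed by j, columns by (i,k) = (0,0), (0,1), (0,2), (1,0), (1,1), (1,2)) is [[2, -4, -2, -6, 12, 6], [2, -4, -2, 12, -6, 12], [-3, 6, 3, 3, -12, -11]].
There the 2×2 minor on rows j ∈ {0, 1}, columns (i,k) ∈ {(0,0), (1,0)} is det [[2, -6], [2, 12]] = 36 ≠ 0, so this unfolding has rank ≥ 2; CP rank is at least every unfolding rank, so rank(T) ≥ 2. (This is only a lower bound: in general the CP rank may exceed every unfolding rank, so we still need to exhibit 2 rank-1 terms summing to T.)
Upper bound — finding two terms. Write S_k = T[:,:,k] for the frontal slices: S₀ = [[2, 2, -3], [-6, 12, 3]], S₁ = [[-4, -4, 6], [12, -6, -12]], S₂ = [[-2, -2, 3], [6, 12, -11]].
If T = a₁ ⊗ b₁ ⊗ c₁ + a₂ ⊗ b₂ ⊗ c₂ then each S_k = c₁[k]·a₁b₁ᵀ + c₂[k]·a₂b₂ᵀ. S₀ and S₁ are linearly independent, so a₁b₁ᵀ and a₂b₂ᵀ must span the same plane of matrices: they are the rank-1 matrices of the form x·S₀ + y·S₁.
The 2×2 minor of x·S₀ + y·S₁ on rows {0,1}, columns {0,1} is 36·x² − 108·xy + 72·y² = 36·(x − 2·y)(x − y), vanishing at (x:y) = (2:1) and (1:1).
M₁ = 2·S₀ + S₁ = [[0, 0, 0], [0, 18, -6]] = 6·(0, 1)(0, 3, -1)ᵀ and M₂ = S₀ + S₁ = [[-2, -2, 3], [6, 6, -9]] = −(1, -3)(2, 2, -3)ᵀ, so take a₁ = (0, 1), b₁ = (0, 3, -1), a₂ = (1, -3), b₂ = (2, 2, -3).
Each slice is an integer combination of E₁ = a₁b₁ᵀ and E₂ = a₂b₂ᵀ: S₀ = 6·E₁ + E₂, S₁ = −6·E₁ − 2·E₂, S₂ = 2·E₁ − E₂; reading off coefficients, c₁ = (6, -6, 2) and c₂ = (1, -2, -1).
Hence T = (0, 1) ⊗ (0, 3, -1) ⊗ (6, -6, 2) + (1, -3) ⊗ (2, 2, -3) ⊗ (1, -2, -1), so rank(T) ≤ 2.
These bounds meet, so rank(T) = 2.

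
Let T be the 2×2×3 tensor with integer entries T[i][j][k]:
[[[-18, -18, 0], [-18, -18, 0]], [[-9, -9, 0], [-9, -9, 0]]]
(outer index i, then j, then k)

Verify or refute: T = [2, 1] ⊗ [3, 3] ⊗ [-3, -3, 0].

Reconstruct entrywise from the claimed factors. For example, T[1,0,2] = 0 and Σₗ aₗ[1]bₗ[0]cₗ[2] = (1)·(3)·(0) = 0; checking all 12 entries, every one matches. The claim holds.

Yes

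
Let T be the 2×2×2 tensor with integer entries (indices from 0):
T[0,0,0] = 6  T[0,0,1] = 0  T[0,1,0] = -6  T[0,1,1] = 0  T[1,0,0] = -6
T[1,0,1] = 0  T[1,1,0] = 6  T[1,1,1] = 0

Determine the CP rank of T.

1

Lower bound: T ≠ 0 (e.g. T[0,0,0] = 6), so rank(T) ≥ 1.
Upper bound: if T = a ⊗ b ⊗ c then every fibre of T is a multiple of the corresponding factor, so read the factors off the fibres through the nonzero entry T[0,0,0] = 6.
The mode-1 fibre T[:,0,0] = [6, -6] gives a = [1, -1] (primitive direction); the mode-2 fibre T[0,:,0] = [6, -6] gives b = [1, -1]; then c[k] = T[0,0,k] / (a[0]·b[0]) = [6, 0] / 1 = [6, 0].
Expanding [1, -1] ⊗ [1, -1] ⊗ [6, 0] reproduces all 8 entries of T, so T = [1, -1] ⊗ [1, -1] ⊗ [6, 0] and rank(T) ≤ 1.
These bounds meet, so rank(T) = 1.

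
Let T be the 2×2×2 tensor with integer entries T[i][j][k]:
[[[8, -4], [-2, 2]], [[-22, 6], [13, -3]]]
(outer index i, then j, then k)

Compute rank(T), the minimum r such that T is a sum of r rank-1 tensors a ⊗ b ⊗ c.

2

Lower bound: the mode-3 unfolding of T (rows indexed by k, columns by (i,j) = (0,0), (0,1), (1,0), (1,1)) is [[8, -2, -22, 13], [-4, 2, 6, -3]].
There the 2×2 minor on rows k ∈ {0, 1}, columns (i,j) ∈ {(0,0), (0,1)} is det [[8, -2], [-4, 2]] = 8 ≠ 0, so this unfolding has rank ≥ 2; CP rank is at least every unfolding rank, so rank(T) ≥ 2. (This is only a lower bound: in general the CP rank may exceed every unfolding rank, so we still need to exhibit 2 rank-1 terms summing to T.)
Upper bound — finding two terms. Write S_k = T[:,:,k] for the frontal slices: S₀ = [[8, -2], [-22, 13]], S₁ = [[-4, 2], [6, -3]].
If T = a₁ ⊗ b₁ ⊗ c₁ + a₂ ⊗ b₂ ⊗ c₂ then each S_k = c₁[k]·a₁b₁ᵀ + c₂[k]·a₂b₂ᵀ. S₀ and S₁ are linearly independent, so a₁b₁ᵀ and a₂b₂ᵀ must span the same plane of matrices: they are the rank-1 matrices of the form x·S₀ + y·S₁.
det(x·S₀ + y·S₁) is 60·x² − 20·xy = 20·(3·x − y)(x), vanishing at (x:y) = (1:3) and (0:1).
M₁ = S₀ + 3·S₁ = [[-4, 4], [-4, 4]] = (-4)·(1, 1)(1, -1)ᵀ and M₂ = S₁ = [[-4, 2], [6, -3]] = −(2, -3)(2, -1)ᵀ, so take a₁ = (1, 1), b₁ = (1, -1), a₂ = (2, -3), b₂ = (2, -1).
Each slice is an integer combination of E₁ = a₁b₁ᵀ and E₂ = a₂b₂ᵀ: S₀ = −4·E₁ + 3·E₂, S₁ = −E₂; reading off coefficients, c₁ = (-4, 0) and c₂ = (3, -1).
Hence T = (1, 1) ⊗ (1, -1) ⊗ (-4, 0) + (2, -3) ⊗ (2, -1) ⊗ (3, -1), so rank(T) ≤ 2.
These bounds meet, so rank(T) = 2.
Check entry T[1,0,0] = -22: (1)·(1)·(-4) + (-3)·(2)·(3) = -22.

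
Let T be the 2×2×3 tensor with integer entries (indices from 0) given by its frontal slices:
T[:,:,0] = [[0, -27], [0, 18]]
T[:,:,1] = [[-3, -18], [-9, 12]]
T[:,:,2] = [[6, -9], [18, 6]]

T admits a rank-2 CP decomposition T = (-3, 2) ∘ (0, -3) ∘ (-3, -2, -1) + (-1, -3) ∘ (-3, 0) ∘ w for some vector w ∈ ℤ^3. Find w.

w = (0, -1, 2)

Subtract the known terms from T to get the rank-1 residual R = (-1, -3) ∘ (-3, 0) ∘ w, so R[i,j,k] = a[i]·b[j]·w[k]. Pick indices with nonzero a[0]·b[0] = (-1)·(-3) = 3. Only the fibre through (0,0,·) is needed: R[0,0,:] = T[0,0,:] − Σₗ aₗ[0]bₗ[0]cₗ = [0, -3, 6] − (-3)·(0)·(-3, -2, -1) = [0, -3, 6]. Then w[k] = R[0,0,k] / 3 for each k, giving w = [0, -3, 6] / 3 = (0, -1, 2).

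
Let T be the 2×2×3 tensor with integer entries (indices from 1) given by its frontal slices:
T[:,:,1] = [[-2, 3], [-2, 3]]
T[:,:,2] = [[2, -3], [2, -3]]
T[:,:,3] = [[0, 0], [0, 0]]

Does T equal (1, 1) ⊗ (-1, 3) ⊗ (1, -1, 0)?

Reconstruct entry (1,1,1) from the claimed factors: Σₗ aₗ[1]bₗ[1]cₗ[1] = (1)·(-1)·(1) = -1, but T[1,1,1] = -2. The claim is false.

No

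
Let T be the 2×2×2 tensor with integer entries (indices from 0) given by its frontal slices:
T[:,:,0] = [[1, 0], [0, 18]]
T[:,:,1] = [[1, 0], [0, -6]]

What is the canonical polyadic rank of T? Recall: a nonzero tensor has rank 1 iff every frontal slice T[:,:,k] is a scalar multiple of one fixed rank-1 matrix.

2

Lower bound: in the mode-3 unfolding of T (rows indexed by k, columns by (i,j)) the 2×2 minor on rows k ∈ {0, 1}, columns (i,j) ∈ {(0,0), (1,1)} is det [[1, 18], [1, -6]] = -24 ≠ 0, so that unfolding has rank ≥ 2 and hence rank(T) ≥ 2 (CP rank is at least every unfolding rank, though it can be larger).
Upper bound: with S_k = T[:,:,k], the two rank-1 terms a₁b₁ᵀ, a₂b₂ᵀ are the rank-1 members of the pencil x·S₀ + y·S₁.
det(x·S₀ + y·S₁) is 18·x² + 12·xy − 6·y² = 6·(3·x − y)(x + y), vanishing at (x:y) = (1:3) and (1:-1).
M₁ = S₀ + 3·S₁ = [[4, 0], [0, 0]] = 4·[1, 0][1, 0]ᵀ and M₂ = S₀ − S₁ = [[0, 0], [0, 24]] = 24·[0, 1][0, 1]ᵀ, so take a₁ = [1, 0], b₁ = [1, 0], a₂ = [0, 1], b₂ = [0, 1].
Each slice is an integer combination of E₁ = a₁b₁ᵀ and E₂ = a₂b₂ᵀ: S₀ = E₁ + 18·E₂, S₁ = E₁ − 6·E₂; reading off coefficients, c₁ = [1, 1] and c₂ = [18, -6].
Hence T = [1, 0] (x) [1, 0] (x) [1, 1] + [0, 1] (x) [0, 1] (x) [18, -6], so rank(T) ≤ 2.
These bounds meet, so rank(T) = 2.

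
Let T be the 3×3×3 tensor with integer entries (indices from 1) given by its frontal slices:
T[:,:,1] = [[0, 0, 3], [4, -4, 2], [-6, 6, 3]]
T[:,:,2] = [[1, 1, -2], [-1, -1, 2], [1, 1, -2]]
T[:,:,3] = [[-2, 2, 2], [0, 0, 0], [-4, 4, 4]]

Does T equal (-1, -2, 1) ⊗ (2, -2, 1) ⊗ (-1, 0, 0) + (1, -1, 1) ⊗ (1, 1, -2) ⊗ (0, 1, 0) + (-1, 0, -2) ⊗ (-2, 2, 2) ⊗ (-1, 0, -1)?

Reconstruct entrywise from the claimed factors. For example, T[1,2,2] = 1 and Σₗ aₗ[1]bₗ[2]cₗ[2] = (-1)·(-2)·(0) + (1)·(1)·(1) + (-1)·(2)·(0) = 1; checking all 27 entries, every one matches. The claim holds.

Yes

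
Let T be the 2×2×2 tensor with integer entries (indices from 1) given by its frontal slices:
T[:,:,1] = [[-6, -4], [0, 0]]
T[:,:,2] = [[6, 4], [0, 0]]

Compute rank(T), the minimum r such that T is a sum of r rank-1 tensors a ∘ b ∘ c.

Lower bound: T ≠ 0 (e.g. T[1,1,1] = -6), so rank(T) ≥ 1.
Upper bound: if T = a ∘ b ∘ c then every fibre of T is a multiple of the corresponding factor, so read the factors off the fibres through the nonzero entry T[1,1,1] = -6.
The mode-1 fibre T[:,1,1] = [-6, 0] gives a = (1, 0) (primitive direction); the mode-2 fibre T[1,:,1] = [-6, -4] gives b = (3, 2); then c[k] = T[1,1,k] / (a[1]·b[1]) = [-6, 6] / 3 = (-2, 2).
Expanding (1, 0) ∘ (3, 2) ∘ (-2, 2) reproduces all 8 entries of T, so T = (1, 0) ∘ (3, 2) ∘ (-2, 2) and rank(T) ≤ 1.
These bounds meet, so rank(T) = 1.

1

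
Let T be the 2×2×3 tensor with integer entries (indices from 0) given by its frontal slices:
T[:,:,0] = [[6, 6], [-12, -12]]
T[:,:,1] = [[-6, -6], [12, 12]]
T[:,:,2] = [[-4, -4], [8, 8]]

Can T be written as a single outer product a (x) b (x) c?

If T = a (x) b (x) c then every fibre of T is a multiple of the corresponding factor, so read the factors off the fibres through the nonzero entry T[0,0,0] = 6.
The mode-1 fibre T[:,0,0] = [6, -12] gives a = (1, -2) (primitive direction); the mode-2 fibre T[0,:,0] = [6, 6] gives b = (1, 1); then c[k] = T[0,0,k] / (a[0]·b[0]) = [6, -6, -4] / 1 = (6, -6, -4).
Expanding (1, -2) (x) (1, 1) (x) (6, -6, -4) reproduces all 12 entries of T, so T = (1, -2) (x) (1, 1) (x) (6, -6, -4) and rank(T) ≤ 1.
Equivalently every frontal slice T[:,:,k] is c[k] times the rank-1 matrix (1, -2) (x) (1, 1). So T has rank 1 (it is nonzero).

Yes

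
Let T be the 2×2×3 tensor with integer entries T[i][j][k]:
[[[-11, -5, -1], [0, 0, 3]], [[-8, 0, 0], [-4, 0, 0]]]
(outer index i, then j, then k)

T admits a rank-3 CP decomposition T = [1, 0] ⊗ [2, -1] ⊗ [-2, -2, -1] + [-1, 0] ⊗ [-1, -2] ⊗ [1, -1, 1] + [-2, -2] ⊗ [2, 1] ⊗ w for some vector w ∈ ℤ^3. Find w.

Subtract the known terms from T to get the rank-1 residual R = [-2, -2] ⊗ [2, 1] ⊗ w, so R[i,j,k] = a[i]·b[j]·w[k]. Pick indices with nonzero a[0]·b[0] = (-2)·(2) = -4. Only the fibre through (0,0,·) is needed: R[0,0,:] = T[0,0,:] − Σₗ aₗ[0]bₗ[0]cₗ = [-11, -5, -1] − (1)·(2)·[-2, -2, -1] − (-1)·(-1)·[1, -1, 1] = [-8, 0, 0]. Then w[k] = R[0,0,k] / -4 for each k, giving w = [-8, 0, 0] / -4 = [2, 0, 0].

w = [2, 0, 0]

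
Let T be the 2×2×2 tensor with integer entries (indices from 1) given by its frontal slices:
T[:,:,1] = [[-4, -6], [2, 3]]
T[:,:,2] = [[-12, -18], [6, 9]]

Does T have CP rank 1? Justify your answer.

If T = a (x) b (x) c then every fibre of T is a multiple of the corresponding factor, so read the factors off the fibres through the nonzero entry T[1,1,1] = -4.
The mode-1 fibre T[:,1,1] = [-4, 2] gives a = [2, -1] (primitive direction); the mode-2 fibre T[1,:,1] = [-4, -6] gives b = [2, 3]; then c[k] = T[1,1,k] / (a[1]·b[1]) = [-4, -12] / 4 = [-1, -3].
Expanding [2, -1] (x) [2, 3] (x) [-1, -3] reproduces all 8 entries of T, so T = [2, -1] (x) [2, 3] (x) [-1, -3] and rank(T) ≤ 1.
Equivalently every frontal slice T[:,:,k] is c[k] times the rank-1 matrix [2, -1] (x) [2, 3]. So T has rank 1 (it is nonzero).

Yes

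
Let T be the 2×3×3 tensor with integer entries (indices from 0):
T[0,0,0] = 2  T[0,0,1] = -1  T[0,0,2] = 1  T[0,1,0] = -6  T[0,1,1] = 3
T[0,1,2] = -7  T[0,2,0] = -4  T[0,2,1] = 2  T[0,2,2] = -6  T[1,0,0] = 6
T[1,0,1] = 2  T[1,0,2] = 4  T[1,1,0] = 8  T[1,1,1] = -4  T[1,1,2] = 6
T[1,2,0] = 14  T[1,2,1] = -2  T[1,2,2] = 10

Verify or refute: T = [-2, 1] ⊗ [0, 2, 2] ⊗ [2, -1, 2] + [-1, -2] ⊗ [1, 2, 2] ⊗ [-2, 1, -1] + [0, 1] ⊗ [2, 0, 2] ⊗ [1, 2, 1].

Reconstruct entry (0,1,0) from the claimed factors: Σₗ aₗ[0]bₗ[1]cₗ[0] = (-2)·(2)·(2) + (-1)·(2)·(-2) + (0)·(0)·(1) = -4, but T[0,1,0] = -6. The claim is false.

No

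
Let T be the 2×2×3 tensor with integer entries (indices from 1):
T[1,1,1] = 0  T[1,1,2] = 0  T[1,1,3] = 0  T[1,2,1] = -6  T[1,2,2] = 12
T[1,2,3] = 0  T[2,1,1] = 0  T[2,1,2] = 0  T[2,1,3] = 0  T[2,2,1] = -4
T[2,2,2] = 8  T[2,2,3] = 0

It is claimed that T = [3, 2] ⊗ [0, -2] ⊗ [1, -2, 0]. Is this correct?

Reconstruct entrywise from the claimed factors. For example, T[2,2,1] = -4 and Σₗ aₗ[2]bₗ[2]cₗ[1] = (2)·(-2)·(1) = -4; checking all 12 entries, every one matches. The claim holds.

Yes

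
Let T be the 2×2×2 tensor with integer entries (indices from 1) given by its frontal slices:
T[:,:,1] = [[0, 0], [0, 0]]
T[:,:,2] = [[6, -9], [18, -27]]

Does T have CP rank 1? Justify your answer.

If T = a ⊗ b ⊗ c then every fibre of T is a multiple of the corresponding factor, so read the factors off the fibres through the nonzero entry T[1,1,2] = 6.
The mode-1 fibre T[:,1,2] = [6, 18] gives a = [1, 3] (primitive direction); the mode-2 fibre T[1,:,2] = [6, -9] gives b = [2, -3]; then c[k] = T[1,1,k] / (a[1]·b[1]) = [0, 6] / 2 = [0, 3].
Expanding [1, 3] ⊗ [2, -3] ⊗ [0, 3] reproduces all 8 entries of T, so T = [1, 3] ⊗ [2, -3] ⊗ [0, 3] and rank(T) ≤ 1.
Equivalently every frontal slice T[:,:,k] is c[k] times the rank-1 matrix [1, 3] ⊗ [2, -3]. So T has rank 1 (it is nonzero).

Yes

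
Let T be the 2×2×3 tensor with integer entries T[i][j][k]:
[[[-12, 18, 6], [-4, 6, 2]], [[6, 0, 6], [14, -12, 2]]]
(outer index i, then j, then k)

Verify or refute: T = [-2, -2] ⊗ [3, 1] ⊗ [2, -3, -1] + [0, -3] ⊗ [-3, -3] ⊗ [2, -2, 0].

Reconstruct entrywise from the claimed factors. For example, T[0,1,2] = 2 and Σₗ aₗ[0]bₗ[1]cₗ[2] = (-2)·(1)·(-1) + (0)·(-3)·(0) = 2; checking all 12 entries, every one matches. The claim holds.

Yes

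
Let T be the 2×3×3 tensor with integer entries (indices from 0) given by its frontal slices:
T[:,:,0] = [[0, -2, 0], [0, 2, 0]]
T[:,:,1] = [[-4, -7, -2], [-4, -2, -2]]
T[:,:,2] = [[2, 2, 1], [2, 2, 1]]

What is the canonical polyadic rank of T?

Lower bound: the mode-3 unfolding of T (rows indexed by k, columns by (i,j) = (0,0), (0,1), (0,2), (1,0), (1,1), (1,2)) is [[0, -2, 0, 0, 2, 0], [-4, -7, -2, -4, -2, -2], [2, 2, 1, 2, 2, 1]].
There the 3×3 minor on rows k ∈ {0, 1, 2}, columns (i,j) ∈ {(0,0), (0,1), (1,1)} is det [[0, -2, 2], [-4, -7, -2], [2, 2, 2]] = 4 ≠ 0, so this unfolding has rank ≥ 3; CP rank is at least every unfolding rank, so rank(T) ≥ 3. (Unfolding ranks only ever bound the CP rank from below — rank(T) can be strictly larger than all of them — so the matching upper bound has to come from an explicit 3-term decomposition.)
Upper bound: T is a sum of 3 rank-1 terms, T = (1, -1) (x) (0, 1, 0) (x) (-2, -2, 0) + (1, 0) (x) (0, 1, 0) (x) (0, -1, 0) + (1, 1) (x) (2, 2, 1) (x) (0, -2, 1) (one valid choice — decompositions are not unique — normalised so each a, b is primitive with positive first nonzero entry; check it by expanding all entries), so rank(T) ≤ 3.
These bounds meet, so rank(T) = 3.

3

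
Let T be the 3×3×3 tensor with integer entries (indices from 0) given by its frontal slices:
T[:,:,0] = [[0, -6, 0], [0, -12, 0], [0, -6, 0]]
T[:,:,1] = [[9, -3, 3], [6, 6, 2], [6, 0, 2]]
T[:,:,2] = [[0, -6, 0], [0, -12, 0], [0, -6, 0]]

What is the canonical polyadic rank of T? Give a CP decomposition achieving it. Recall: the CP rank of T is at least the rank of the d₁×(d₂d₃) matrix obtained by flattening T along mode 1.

Lower bound: the mode-3 unfolding of T (rows indexed by k, columns by (i,j) = (0,0), (0,1), (0,2), (1,0), (1,1), (1,2), (2,0), (2,1), (2,2)) is [[0, -6, 0, 0, -12, 0, 0, -6, 0], [9, -3, 3, 6, 6, 2, 6, 0, 2], [0, -6, 0, 0, -12, 0, 0, -6, 0]].
There the 2×2 minor on rows k ∈ {0, 1}, columns (i,j) ∈ {(0,0), (0,1)} is det [[0, -6], [9, -3]] = 54 ≠ 0, so this unfolding has rank ≥ 2; CP rank is at least every unfolding rank, so rank(T) ≥ 2. (Unfolding ranks only ever bound the CP rank from below — rank(T) can be strictly larger than all of them — so the matching upper bound has to come from an explicit 2-term decomposition.)
Upper bound — finding two terms. Write S_k = T[:,:,k] for the frontal slices: S₀ = [[0, -6, 0], [0, -12, 0], [0, -6, 0]], S₁ = [[9, -3, 3], [6, 6, 2], [6, 0, 2]], S₂ = [[0, -6, 0], [0, -12, 0], [0, -6, 0]].
If T = a₁ ⊗ b₁ ⊗ c₁ + a₂ ⊗ b₂ ⊗ c₂ then each S_k = c₁[k]·a₁b₁ᵀ + c₂[k]·a₂b₂ᵀ. S₀ and S₁ are linearly independent, so a₁b₁ᵀ and a₂b₂ᵀ must span the same plane of matrices: they are the rank-1 matrices of the form x·S₀ + y·S₁.
The 2×2 minor of x·S₀ + y·S₁ on rows {0,1}, columns {0,1} is −72·xy + 72·y² = (-72)·(x − y)(y), vanishing at (x:y) = (1:1) and (1:0).
M₁ = S₀ + S₁ = [[9, -9, 3], [6, -6, 2], [6, -6, 2]] = [3, 2, 2][3, -3, 1]ᵀ and M₂ = S₀ = [[0, -6, 0], [0, -12, 0], [0, -6, 0]] = (-6)·[1, 2, 1][0, 1, 0]ᵀ, so take a₁ = [3, 2, 2], b₁ = [3, -3, 1], a₂ = [1, 2, 1], b₂ = [0, 1, 0].
Each slice is an integer combination of E₁ = a₁b₁ᵀ and E₂ = a₂b₂ᵀ: S₀ = −6·E₂, S₁ = E₁ + 6·E₂, S₂ = −6·E₂; reading off coefficients, c₁ = [0, 1, 0] and c₂ = [-6, 6, -6].
Hence T = [3, 2, 2] ⊗ [3, -3, 1] ⊗ [0, 1, 0] + [1, 2, 1] ⊗ [0, 1, 0] ⊗ [-6, 6, -6], so rank(T) ≤ 2.
These bounds meet, so rank(T) = 2.

rank(T) = 2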